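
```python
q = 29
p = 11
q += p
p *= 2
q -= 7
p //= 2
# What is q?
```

Trace (tracking q):
q = 29  # -> q = 29
p = 11  # -> p = 11
q += p  # -> q = 40
p *= 2  # -> p = 22
q -= 7  # -> q = 33
p //= 2  # -> p = 11

Answer: 33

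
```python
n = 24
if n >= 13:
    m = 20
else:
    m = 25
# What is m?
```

Trace (tracking m):
n = 24  # -> n = 24
if n >= 13:  # condition is True
    m = 20  # -> m = 20

Answer: 20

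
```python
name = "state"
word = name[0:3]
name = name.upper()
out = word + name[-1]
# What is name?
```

Trace (tracking name):
name = 'state'  # -> name = 'state'
word = name[0:3]  # -> word = 'sta'
name = name.upper()  # -> name = 'STATE'
out = word + name[-1]  # -> out = 'staE'

Answer: 'STATE'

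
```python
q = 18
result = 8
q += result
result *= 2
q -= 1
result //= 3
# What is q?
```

Answer: 25

Derivation:
Trace (tracking q):
q = 18  # -> q = 18
result = 8  # -> result = 8
q += result  # -> q = 26
result *= 2  # -> result = 16
q -= 1  # -> q = 25
result //= 3  # -> result = 5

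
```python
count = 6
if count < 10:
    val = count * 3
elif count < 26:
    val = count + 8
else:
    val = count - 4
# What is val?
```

Answer: 18

Derivation:
Trace (tracking val):
count = 6  # -> count = 6
if count < 10:  # condition is True
    val = count * 3  # -> val = 18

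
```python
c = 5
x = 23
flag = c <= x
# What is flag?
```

Answer: True

Derivation:
Trace (tracking flag):
c = 5  # -> c = 5
x = 23  # -> x = 23
flag = c <= x  # -> flag = True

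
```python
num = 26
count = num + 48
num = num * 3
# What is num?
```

Answer: 78

Derivation:
Trace (tracking num):
num = 26  # -> num = 26
count = num + 48  # -> count = 74
num = num * 3  # -> num = 78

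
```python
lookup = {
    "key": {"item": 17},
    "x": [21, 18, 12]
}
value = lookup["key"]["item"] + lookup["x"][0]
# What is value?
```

Answer: 38

Derivation:
Trace (tracking value):
lookup = {'key': {'item': 17}, 'x': [21, 18, 12]}  # -> lookup = {'key': {'item': 17}, 'x': [21, 18, 12]}
value = lookup['key']['item'] + lookup['x'][0]  # -> value = 38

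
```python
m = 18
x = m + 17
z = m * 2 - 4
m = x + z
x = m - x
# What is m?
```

Answer: 67

Derivation:
Trace (tracking m):
m = 18  # -> m = 18
x = m + 17  # -> x = 35
z = m * 2 - 4  # -> z = 32
m = x + z  # -> m = 67
x = m - x  # -> x = 32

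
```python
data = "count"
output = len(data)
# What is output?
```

Trace (tracking output):
data = 'count'  # -> data = 'count'
output = len(data)  # -> output = 5

Answer: 5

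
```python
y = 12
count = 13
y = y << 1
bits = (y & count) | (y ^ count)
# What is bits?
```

Trace (tracking bits):
y = 12  # -> y = 12
count = 13  # -> count = 13
y = y << 1  # -> y = 24
bits = y & count | y ^ count  # -> bits = 29

Answer: 29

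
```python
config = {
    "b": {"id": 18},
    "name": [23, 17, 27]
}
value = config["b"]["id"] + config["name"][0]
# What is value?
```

Trace (tracking value):
config = {'b': {'id': 18}, 'name': [23, 17, 27]}  # -> config = {'b': {'id': 18}, 'name': [23, 17, 27]}
value = config['b']['id'] + config['name'][0]  # -> value = 41

Answer: 41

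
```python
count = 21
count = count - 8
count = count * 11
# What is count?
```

Answer: 143

Derivation:
Trace (tracking count):
count = 21  # -> count = 21
count = count - 8  # -> count = 13
count = count * 11  # -> count = 143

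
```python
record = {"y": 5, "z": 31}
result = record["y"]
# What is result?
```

Answer: 5

Derivation:
Trace (tracking result):
record = {'y': 5, 'z': 31}  # -> record = {'y': 5, 'z': 31}
result = record['y']  # -> result = 5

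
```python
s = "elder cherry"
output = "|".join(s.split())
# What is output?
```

Answer: 'elder|cherry'

Derivation:
Trace (tracking output):
s = 'elder cherry'  # -> s = 'elder cherry'
output = '|'.join(s.split())  # -> output = 'elder|cherry'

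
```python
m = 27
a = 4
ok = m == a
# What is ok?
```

Trace (tracking ok):
m = 27  # -> m = 27
a = 4  # -> a = 4
ok = m == a  # -> ok = False

Answer: False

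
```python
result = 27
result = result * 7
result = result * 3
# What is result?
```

Answer: 567

Derivation:
Trace (tracking result):
result = 27  # -> result = 27
result = result * 7  # -> result = 189
result = result * 3  # -> result = 567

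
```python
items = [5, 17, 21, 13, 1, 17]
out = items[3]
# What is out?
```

Trace (tracking out):
items = [5, 17, 21, 13, 1, 17]  # -> items = [5, 17, 21, 13, 1, 17]
out = items[3]  # -> out = 13

Answer: 13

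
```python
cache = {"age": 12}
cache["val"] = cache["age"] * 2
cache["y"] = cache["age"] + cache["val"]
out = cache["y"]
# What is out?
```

Answer: 36

Derivation:
Trace (tracking out):
cache = {'age': 12}  # -> cache = {'age': 12}
cache['val'] = cache['age'] * 2  # -> cache = {'age': 12, 'val': 24}
cache['y'] = cache['age'] + cache['val']  # -> cache = {'age': 12, 'val': 24, 'y': 36}
out = cache['y']  # -> out = 36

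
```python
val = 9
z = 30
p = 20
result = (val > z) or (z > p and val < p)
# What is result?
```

Trace (tracking result):
val = 9  # -> val = 9
z = 30  # -> z = 30
p = 20  # -> p = 20
result = val > z or (z > p and val < p)  # -> result = True

Answer: True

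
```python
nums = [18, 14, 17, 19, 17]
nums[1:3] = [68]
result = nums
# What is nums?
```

Trace (tracking nums):
nums = [18, 14, 17, 19, 17]  # -> nums = [18, 14, 17, 19, 17]
nums[1:3] = [68]  # -> nums = [18, 68, 19, 17]
result = nums  # -> result = [18, 68, 19, 17]

Answer: [18, 68, 19, 17]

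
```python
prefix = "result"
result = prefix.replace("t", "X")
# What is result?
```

Answer: 'resulX'

Derivation:
Trace (tracking result):
prefix = 'result'  # -> prefix = 'result'
result = prefix.replace('t', 'X')  # -> result = 'resulX'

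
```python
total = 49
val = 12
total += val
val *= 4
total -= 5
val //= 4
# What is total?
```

Answer: 56

Derivation:
Trace (tracking total):
total = 49  # -> total = 49
val = 12  # -> val = 12
total += val  # -> total = 61
val *= 4  # -> val = 48
total -= 5  # -> total = 56
val //= 4  # -> val = 12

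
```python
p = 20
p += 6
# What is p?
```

Trace (tracking p):
p = 20  # -> p = 20
p += 6  # -> p = 26

Answer: 26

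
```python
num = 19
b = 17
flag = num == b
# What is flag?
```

Trace (tracking flag):
num = 19  # -> num = 19
b = 17  # -> b = 17
flag = num == b  # -> flag = False

Answer: False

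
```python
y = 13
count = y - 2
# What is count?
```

Trace (tracking count):
y = 13  # -> y = 13
count = y - 2  # -> count = 11

Answer: 11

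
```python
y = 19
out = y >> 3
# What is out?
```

Answer: 2

Derivation:
Trace (tracking out):
y = 19  # -> y = 19
out = y >> 3  # -> out = 2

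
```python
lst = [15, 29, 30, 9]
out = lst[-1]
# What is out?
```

Trace (tracking out):
lst = [15, 29, 30, 9]  # -> lst = [15, 29, 30, 9]
out = lst[-1]  # -> out = 9

Answer: 9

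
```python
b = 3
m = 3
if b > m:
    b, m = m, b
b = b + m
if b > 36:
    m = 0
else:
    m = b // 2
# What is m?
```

Trace (tracking m):
b = 3  # -> b = 3
m = 3  # -> m = 3
if b > m:  # condition is False
b = b + m  # -> b = 6
if b > 36:  # condition is False
else:
    m = b // 2  # -> m = 3

Answer: 3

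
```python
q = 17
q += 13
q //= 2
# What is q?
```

Answer: 15

Derivation:
Trace (tracking q):
q = 17  # -> q = 17
q += 13  # -> q = 30
q //= 2  # -> q = 15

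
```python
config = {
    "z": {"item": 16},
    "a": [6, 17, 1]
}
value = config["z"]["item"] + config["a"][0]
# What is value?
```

Answer: 22

Derivation:
Trace (tracking value):
config = {'z': {'item': 16}, 'a': [6, 17, 1]}  # -> config = {'z': {'item': 16}, 'a': [6, 17, 1]}
value = config['z']['item'] + config['a'][0]  # -> value = 22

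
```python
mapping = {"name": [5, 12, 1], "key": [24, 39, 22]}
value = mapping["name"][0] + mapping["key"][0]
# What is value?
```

Answer: 29

Derivation:
Trace (tracking value):
mapping = {'name': [5, 12, 1], 'key': [24, 39, 22]}  # -> mapping = {'name': [5, 12, 1], 'key': [24, 39, 22]}
value = mapping['name'][0] + mapping['key'][0]  # -> value = 29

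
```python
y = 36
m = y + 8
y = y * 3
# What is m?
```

Answer: 44

Derivation:
Trace (tracking m):
y = 36  # -> y = 36
m = y + 8  # -> m = 44
y = y * 3  # -> y = 108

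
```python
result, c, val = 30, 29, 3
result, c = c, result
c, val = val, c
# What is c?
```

Trace (tracking c):
result, c, val = (30, 29, 3)  # -> result = 30, c = 29, val = 3
result, c = (c, result)  # -> result = 29, c = 30
c, val = (val, c)  # -> c = 3, val = 30

Answer: 3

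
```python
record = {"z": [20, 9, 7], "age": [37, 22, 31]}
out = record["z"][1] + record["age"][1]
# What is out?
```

Answer: 31

Derivation:
Trace (tracking out):
record = {'z': [20, 9, 7], 'age': [37, 22, 31]}  # -> record = {'z': [20, 9, 7], 'age': [37, 22, 31]}
out = record['z'][1] + record['age'][1]  # -> out = 31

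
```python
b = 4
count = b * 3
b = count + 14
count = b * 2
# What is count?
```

Answer: 52

Derivation:
Trace (tracking count):
b = 4  # -> b = 4
count = b * 3  # -> count = 12
b = count + 14  # -> b = 26
count = b * 2  # -> count = 52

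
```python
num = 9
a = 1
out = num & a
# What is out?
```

Trace (tracking out):
num = 9  # -> num = 9
a = 1  # -> a = 1
out = num & a  # -> out = 1

Answer: 1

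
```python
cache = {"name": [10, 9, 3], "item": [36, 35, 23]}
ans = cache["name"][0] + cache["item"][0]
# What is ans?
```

Trace (tracking ans):
cache = {'name': [10, 9, 3], 'item': [36, 35, 23]}  # -> cache = {'name': [10, 9, 3], 'item': [36, 35, 23]}
ans = cache['name'][0] + cache['item'][0]  # -> ans = 46

Answer: 46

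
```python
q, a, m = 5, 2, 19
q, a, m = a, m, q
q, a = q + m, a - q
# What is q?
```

Trace (tracking q):
q, a, m = (5, 2, 19)  # -> q = 5, a = 2, m = 19
q, a, m = (a, m, q)  # -> q = 2, a = 19, m = 5
q, a = (q + m, a - q)  # -> q = 7, a = 17

Answer: 7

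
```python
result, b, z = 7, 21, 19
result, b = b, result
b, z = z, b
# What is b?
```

Trace (tracking b):
result, b, z = (7, 21, 19)  # -> result = 7, b = 21, z = 19
result, b = (b, result)  # -> result = 21, b = 7
b, z = (z, b)  # -> b = 19, z = 7

Answer: 19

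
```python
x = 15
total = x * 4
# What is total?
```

Trace (tracking total):
x = 15  # -> x = 15
total = x * 4  # -> total = 60

Answer: 60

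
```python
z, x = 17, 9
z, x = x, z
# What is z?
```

Trace (tracking z):
z, x = (17, 9)  # -> z = 17, x = 9
z, x = (x, z)  # -> z = 9, x = 17

Answer: 9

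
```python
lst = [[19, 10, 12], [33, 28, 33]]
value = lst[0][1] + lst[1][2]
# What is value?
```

Answer: 43

Derivation:
Trace (tracking value):
lst = [[19, 10, 12], [33, 28, 33]]  # -> lst = [[19, 10, 12], [33, 28, 33]]
value = lst[0][1] + lst[1][2]  # -> value = 43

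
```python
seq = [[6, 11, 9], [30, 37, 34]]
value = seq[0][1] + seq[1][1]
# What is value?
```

Answer: 48

Derivation:
Trace (tracking value):
seq = [[6, 11, 9], [30, 37, 34]]  # -> seq = [[6, 11, 9], [30, 37, 34]]
value = seq[0][1] + seq[1][1]  # -> value = 48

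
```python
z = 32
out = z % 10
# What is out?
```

Trace (tracking out):
z = 32  # -> z = 32
out = z % 10  # -> out = 2

Answer: 2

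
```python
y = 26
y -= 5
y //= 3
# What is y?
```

Answer: 7

Derivation:
Trace (tracking y):
y = 26  # -> y = 26
y -= 5  # -> y = 21
y //= 3  # -> y = 7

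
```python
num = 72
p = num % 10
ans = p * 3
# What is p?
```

Answer: 2

Derivation:
Trace (tracking p):
num = 72  # -> num = 72
p = num % 10  # -> p = 2
ans = p * 3  # -> ans = 6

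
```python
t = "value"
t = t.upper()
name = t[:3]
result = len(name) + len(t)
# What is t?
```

Answer: 'VALUE'

Derivation:
Trace (tracking t):
t = 'value'  # -> t = 'value'
t = t.upper()  # -> t = 'VALUE'
name = t[:3]  # -> name = 'VAL'
result = len(name) + len(t)  # -> result = 8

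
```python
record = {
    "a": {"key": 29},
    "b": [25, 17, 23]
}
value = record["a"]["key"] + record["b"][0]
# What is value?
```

Trace (tracking value):
record = {'a': {'key': 29}, 'b': [25, 17, 23]}  # -> record = {'a': {'key': 29}, 'b': [25, 17, 23]}
value = record['a']['key'] + record['b'][0]  # -> value = 54

Answer: 54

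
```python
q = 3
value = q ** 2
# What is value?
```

Answer: 9

Derivation:
Trace (tracking value):
q = 3  # -> q = 3
value = q ** 2  # -> value = 9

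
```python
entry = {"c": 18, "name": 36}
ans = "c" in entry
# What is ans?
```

Answer: True

Derivation:
Trace (tracking ans):
entry = {'c': 18, 'name': 36}  # -> entry = {'c': 18, 'name': 36}
ans = 'c' in entry  # -> ans = True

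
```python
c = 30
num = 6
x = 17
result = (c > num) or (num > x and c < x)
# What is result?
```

Answer: True

Derivation:
Trace (tracking result):
c = 30  # -> c = 30
num = 6  # -> num = 6
x = 17  # -> x = 17
result = c > num or (num > x and c < x)  # -> result = True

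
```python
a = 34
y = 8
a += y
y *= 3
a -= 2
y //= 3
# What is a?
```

Answer: 40

Derivation:
Trace (tracking a):
a = 34  # -> a = 34
y = 8  # -> y = 8
a += y  # -> a = 42
y *= 3  # -> y = 24
a -= 2  # -> a = 40
y //= 3  # -> y = 8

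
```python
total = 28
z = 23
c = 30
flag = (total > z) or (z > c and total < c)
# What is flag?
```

Answer: True

Derivation:
Trace (tracking flag):
total = 28  # -> total = 28
z = 23  # -> z = 23
c = 30  # -> c = 30
flag = total > z or (z > c and total < c)  # -> flag = True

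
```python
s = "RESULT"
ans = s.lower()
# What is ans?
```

Answer: 'result'

Derivation:
Trace (tracking ans):
s = 'RESULT'  # -> s = 'RESULT'
ans = s.lower()  # -> ans = 'result'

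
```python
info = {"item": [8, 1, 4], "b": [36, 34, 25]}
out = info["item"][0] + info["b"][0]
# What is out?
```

Trace (tracking out):
info = {'item': [8, 1, 4], 'b': [36, 34, 25]}  # -> info = {'item': [8, 1, 4], 'b': [36, 34, 25]}
out = info['item'][0] + info['b'][0]  # -> out = 44

Answer: 44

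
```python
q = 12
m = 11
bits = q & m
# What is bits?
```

Trace (tracking bits):
q = 12  # -> q = 12
m = 11  # -> m = 11
bits = q & m  # -> bits = 8

Answer: 8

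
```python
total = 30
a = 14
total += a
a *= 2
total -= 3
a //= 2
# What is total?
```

Trace (tracking total):
total = 30  # -> total = 30
a = 14  # -> a = 14
total += a  # -> total = 44
a *= 2  # -> a = 28
total -= 3  # -> total = 41
a //= 2  # -> a = 14

Answer: 41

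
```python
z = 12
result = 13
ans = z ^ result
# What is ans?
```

Trace (tracking ans):
z = 12  # -> z = 12
result = 13  # -> result = 13
ans = z ^ result  # -> ans = 1

Answer: 1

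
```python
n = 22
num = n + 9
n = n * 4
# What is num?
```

Answer: 31

Derivation:
Trace (tracking num):
n = 22  # -> n = 22
num = n + 9  # -> num = 31
n = n * 4  # -> n = 88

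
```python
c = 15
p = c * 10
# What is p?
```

Answer: 150

Derivation:
Trace (tracking p):
c = 15  # -> c = 15
p = c * 10  # -> p = 150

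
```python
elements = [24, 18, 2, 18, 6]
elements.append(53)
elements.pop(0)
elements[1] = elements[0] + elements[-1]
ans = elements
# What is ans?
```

Answer: [18, 71, 18, 6, 53]

Derivation:
Trace (tracking ans):
elements = [24, 18, 2, 18, 6]  # -> elements = [24, 18, 2, 18, 6]
elements.append(53)  # -> elements = [24, 18, 2, 18, 6, 53]
elements.pop(0)  # -> elements = [18, 2, 18, 6, 53]
elements[1] = elements[0] + elements[-1]  # -> elements = [18, 71, 18, 6, 53]
ans = elements  # -> ans = [18, 71, 18, 6, 53]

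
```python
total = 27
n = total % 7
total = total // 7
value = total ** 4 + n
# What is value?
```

Trace (tracking value):
total = 27  # -> total = 27
n = total % 7  # -> n = 6
total = total // 7  # -> total = 3
value = total ** 4 + n  # -> value = 87

Answer: 87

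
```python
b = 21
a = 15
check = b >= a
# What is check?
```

Trace (tracking check):
b = 21  # -> b = 21
a = 15  # -> a = 15
check = b >= a  # -> check = True

Answer: True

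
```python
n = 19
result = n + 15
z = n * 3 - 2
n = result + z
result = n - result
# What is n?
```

Answer: 89

Derivation:
Trace (tracking n):
n = 19  # -> n = 19
result = n + 15  # -> result = 34
z = n * 3 - 2  # -> z = 55
n = result + z  # -> n = 89
result = n - result  # -> result = 55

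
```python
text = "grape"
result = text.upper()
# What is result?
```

Trace (tracking result):
text = 'grape'  # -> text = 'grape'
result = text.upper()  # -> result = 'GRAPE'

Answer: 'GRAPE'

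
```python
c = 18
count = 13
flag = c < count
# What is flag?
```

Answer: False

Derivation:
Trace (tracking flag):
c = 18  # -> c = 18
count = 13  # -> count = 13
flag = c < count  # -> flag = False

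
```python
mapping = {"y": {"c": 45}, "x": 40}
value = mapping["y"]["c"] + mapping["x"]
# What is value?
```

Trace (tracking value):
mapping = {'y': {'c': 45}, 'x': 40}  # -> mapping = {'y': {'c': 45}, 'x': 40}
value = mapping['y']['c'] + mapping['x']  # -> value = 85

Answer: 85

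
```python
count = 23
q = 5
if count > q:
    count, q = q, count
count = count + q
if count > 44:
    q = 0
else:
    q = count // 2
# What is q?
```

Trace (tracking q):
count = 23  # -> count = 23
q = 5  # -> q = 5
if count > q:  # condition is True
    count, q = (q, count)  # -> count = 5, q = 23
count = count + q  # -> count = 28
if count > 44:  # condition is False
else:
    q = count // 2  # -> q = 14

Answer: 14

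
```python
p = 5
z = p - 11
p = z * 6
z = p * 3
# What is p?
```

Answer: -36

Derivation:
Trace (tracking p):
p = 5  # -> p = 5
z = p - 11  # -> z = -6
p = z * 6  # -> p = -36
z = p * 3  # -> z = -108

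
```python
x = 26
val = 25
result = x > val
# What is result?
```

Answer: True

Derivation:
Trace (tracking result):
x = 26  # -> x = 26
val = 25  # -> val = 25
result = x > val  # -> result = True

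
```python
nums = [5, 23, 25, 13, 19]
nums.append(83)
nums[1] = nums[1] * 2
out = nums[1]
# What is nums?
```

Answer: [5, 46, 25, 13, 19, 83]

Derivation:
Trace (tracking nums):
nums = [5, 23, 25, 13, 19]  # -> nums = [5, 23, 25, 13, 19]
nums.append(83)  # -> nums = [5, 23, 25, 13, 19, 83]
nums[1] = nums[1] * 2  # -> nums = [5, 46, 25, 13, 19, 83]
out = nums[1]  # -> out = 46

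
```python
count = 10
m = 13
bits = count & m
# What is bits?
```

Answer: 8

Derivation:
Trace (tracking bits):
count = 10  # -> count = 10
m = 13  # -> m = 13
bits = count & m  # -> bits = 8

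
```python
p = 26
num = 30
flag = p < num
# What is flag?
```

Trace (tracking flag):
p = 26  # -> p = 26
num = 30  # -> num = 30
flag = p < num  # -> flag = True

Answer: True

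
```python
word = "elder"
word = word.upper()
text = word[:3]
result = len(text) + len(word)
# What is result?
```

Trace (tracking result):
word = 'elder'  # -> word = 'elder'
word = word.upper()  # -> word = 'ELDER'
text = word[:3]  # -> text = 'ELD'
result = len(text) + len(word)  # -> result = 8

Answer: 8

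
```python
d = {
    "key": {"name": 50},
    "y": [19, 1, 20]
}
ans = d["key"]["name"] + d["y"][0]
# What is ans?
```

Trace (tracking ans):
d = {'key': {'name': 50}, 'y': [19, 1, 20]}  # -> d = {'key': {'name': 50}, 'y': [19, 1, 20]}
ans = d['key']['name'] + d['y'][0]  # -> ans = 69

Answer: 69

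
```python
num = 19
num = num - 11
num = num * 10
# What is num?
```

Answer: 80

Derivation:
Trace (tracking num):
num = 19  # -> num = 19
num = num - 11  # -> num = 8
num = num * 10  # -> num = 80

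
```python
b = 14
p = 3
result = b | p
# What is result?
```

Answer: 15

Derivation:
Trace (tracking result):
b = 14  # -> b = 14
p = 3  # -> p = 3
result = b | p  # -> result = 15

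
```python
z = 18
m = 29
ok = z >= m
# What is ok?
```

Answer: False

Derivation:
Trace (tracking ok):
z = 18  # -> z = 18
m = 29  # -> m = 29
ok = z >= m  # -> ok = False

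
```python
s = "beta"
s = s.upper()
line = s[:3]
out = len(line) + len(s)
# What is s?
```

Trace (tracking s):
s = 'beta'  # -> s = 'beta'
s = s.upper()  # -> s = 'BETA'
line = s[:3]  # -> line = 'BET'
out = len(line) + len(s)  # -> out = 7

Answer: 'BETA'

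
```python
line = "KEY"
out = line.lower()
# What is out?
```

Trace (tracking out):
line = 'KEY'  # -> line = 'KEY'
out = line.lower()  # -> out = 'key'

Answer: 'key'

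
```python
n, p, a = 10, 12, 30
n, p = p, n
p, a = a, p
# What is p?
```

Trace (tracking p):
n, p, a = (10, 12, 30)  # -> n = 10, p = 12, a = 30
n, p = (p, n)  # -> n = 12, p = 10
p, a = (a, p)  # -> p = 30, a = 10

Answer: 30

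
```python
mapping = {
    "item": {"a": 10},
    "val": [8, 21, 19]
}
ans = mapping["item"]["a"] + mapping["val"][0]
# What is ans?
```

Answer: 18

Derivation:
Trace (tracking ans):
mapping = {'item': {'a': 10}, 'val': [8, 21, 19]}  # -> mapping = {'item': {'a': 10}, 'val': [8, 21, 19]}
ans = mapping['item']['a'] + mapping['val'][0]  # -> ans = 18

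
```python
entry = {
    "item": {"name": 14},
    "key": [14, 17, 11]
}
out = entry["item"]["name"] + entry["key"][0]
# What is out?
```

Answer: 28

Derivation:
Trace (tracking out):
entry = {'item': {'name': 14}, 'key': [14, 17, 11]}  # -> entry = {'item': {'name': 14}, 'key': [14, 17, 11]}
out = entry['item']['name'] + entry['key'][0]  # -> out = 28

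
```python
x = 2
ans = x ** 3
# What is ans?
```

Trace (tracking ans):
x = 2  # -> x = 2
ans = x ** 3  # -> ans = 8

Answer: 8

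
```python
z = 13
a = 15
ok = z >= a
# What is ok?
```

Answer: False

Derivation:
Trace (tracking ok):
z = 13  # -> z = 13
a = 15  # -> a = 15
ok = z >= a  # -> ok = False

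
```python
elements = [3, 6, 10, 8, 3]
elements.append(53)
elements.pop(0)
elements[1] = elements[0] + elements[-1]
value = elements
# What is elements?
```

Trace (tracking elements):
elements = [3, 6, 10, 8, 3]  # -> elements = [3, 6, 10, 8, 3]
elements.append(53)  # -> elements = [3, 6, 10, 8, 3, 53]
elements.pop(0)  # -> elements = [6, 10, 8, 3, 53]
elements[1] = elements[0] + elements[-1]  # -> elements = [6, 59, 8, 3, 53]
value = elements  # -> value = [6, 59, 8, 3, 53]

Answer: [6, 59, 8, 3, 53]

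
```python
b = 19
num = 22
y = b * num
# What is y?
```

Trace (tracking y):
b = 19  # -> b = 19
num = 22  # -> num = 22
y = b * num  # -> y = 418

Answer: 418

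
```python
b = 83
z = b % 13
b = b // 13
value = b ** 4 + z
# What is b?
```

Answer: 6

Derivation:
Trace (tracking b):
b = 83  # -> b = 83
z = b % 13  # -> z = 5
b = b // 13  # -> b = 6
value = b ** 4 + z  # -> value = 1301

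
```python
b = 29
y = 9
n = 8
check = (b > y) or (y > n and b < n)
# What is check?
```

Trace (tracking check):
b = 29  # -> b = 29
y = 9  # -> y = 9
n = 8  # -> n = 8
check = b > y or (y > n and b < n)  # -> check = True

Answer: True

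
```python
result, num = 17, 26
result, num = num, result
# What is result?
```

Trace (tracking result):
result, num = (17, 26)  # -> result = 17, num = 26
result, num = (num, result)  # -> result = 26, num = 17

Answer: 26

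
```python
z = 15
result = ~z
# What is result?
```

Trace (tracking result):
z = 15  # -> z = 15
result = ~z  # -> result = -16

Answer: -16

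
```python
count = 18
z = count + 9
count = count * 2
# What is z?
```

Trace (tracking z):
count = 18  # -> count = 18
z = count + 9  # -> z = 27
count = count * 2  # -> count = 36

Answer: 27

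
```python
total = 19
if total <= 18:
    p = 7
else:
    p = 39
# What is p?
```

Trace (tracking p):
total = 19  # -> total = 19
if total <= 18:  # condition is False
else:
    p = 39  # -> p = 39

Answer: 39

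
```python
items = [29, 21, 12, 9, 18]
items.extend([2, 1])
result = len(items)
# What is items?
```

Trace (tracking items):
items = [29, 21, 12, 9, 18]  # -> items = [29, 21, 12, 9, 18]
items.extend([2, 1])  # -> items = [29, 21, 12, 9, 18, 2, 1]
result = len(items)  # -> result = 7

Answer: [29, 21, 12, 9, 18, 2, 1]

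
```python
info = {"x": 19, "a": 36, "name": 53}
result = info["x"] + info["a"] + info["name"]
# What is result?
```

Answer: 108

Derivation:
Trace (tracking result):
info = {'x': 19, 'a': 36, 'name': 53}  # -> info = {'x': 19, 'a': 36, 'name': 53}
result = info['x'] + info['a'] + info['name']  # -> result = 108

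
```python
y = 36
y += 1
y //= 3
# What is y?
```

Trace (tracking y):
y = 36  # -> y = 36
y += 1  # -> y = 37
y //= 3  # -> y = 12

Answer: 12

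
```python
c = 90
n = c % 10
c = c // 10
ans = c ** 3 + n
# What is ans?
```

Answer: 729

Derivation:
Trace (tracking ans):
c = 90  # -> c = 90
n = c % 10  # -> n = 0
c = c // 10  # -> c = 9
ans = c ** 3 + n  # -> ans = 729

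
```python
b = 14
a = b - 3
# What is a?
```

Answer: 11

Derivation:
Trace (tracking a):
b = 14  # -> b = 14
a = b - 3  # -> a = 11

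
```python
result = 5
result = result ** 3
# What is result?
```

Trace (tracking result):
result = 5  # -> result = 5
result = result ** 3  # -> result = 125

Answer: 125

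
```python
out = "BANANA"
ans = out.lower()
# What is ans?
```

Answer: 'banana'

Derivation:
Trace (tracking ans):
out = 'BANANA'  # -> out = 'BANANA'
ans = out.lower()  # -> ans = 'banana'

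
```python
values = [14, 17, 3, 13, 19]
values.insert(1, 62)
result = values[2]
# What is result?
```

Trace (tracking result):
values = [14, 17, 3, 13, 19]  # -> values = [14, 17, 3, 13, 19]
values.insert(1, 62)  # -> values = [14, 62, 17, 3, 13, 19]
result = values[2]  # -> result = 17

Answer: 17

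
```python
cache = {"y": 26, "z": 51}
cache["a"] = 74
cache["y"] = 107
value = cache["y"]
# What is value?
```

Answer: 107

Derivation:
Trace (tracking value):
cache = {'y': 26, 'z': 51}  # -> cache = {'y': 26, 'z': 51}
cache['a'] = 74  # -> cache = {'y': 26, 'z': 51, 'a': 74}
cache['y'] = 107  # -> cache = {'y': 107, 'z': 51, 'a': 74}
value = cache['y']  # -> value = 107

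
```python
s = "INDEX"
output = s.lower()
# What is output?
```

Answer: 'index'

Derivation:
Trace (tracking output):
s = 'INDEX'  # -> s = 'INDEX'
output = s.lower()  # -> output = 'index'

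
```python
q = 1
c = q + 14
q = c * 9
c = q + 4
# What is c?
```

Answer: 139

Derivation:
Trace (tracking c):
q = 1  # -> q = 1
c = q + 14  # -> c = 15
q = c * 9  # -> q = 135
c = q + 4  # -> c = 139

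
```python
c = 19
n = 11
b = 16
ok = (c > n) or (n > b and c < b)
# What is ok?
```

Trace (tracking ok):
c = 19  # -> c = 19
n = 11  # -> n = 11
b = 16  # -> b = 16
ok = c > n or (n > b and c < b)  # -> ok = True

Answer: True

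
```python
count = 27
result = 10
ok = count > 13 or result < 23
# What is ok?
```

Answer: True

Derivation:
Trace (tracking ok):
count = 27  # -> count = 27
result = 10  # -> result = 10
ok = count > 13 or result < 23  # -> ok = True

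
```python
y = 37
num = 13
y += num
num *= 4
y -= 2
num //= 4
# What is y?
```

Answer: 48

Derivation:
Trace (tracking y):
y = 37  # -> y = 37
num = 13  # -> num = 13
y += num  # -> y = 50
num *= 4  # -> num = 52
y -= 2  # -> y = 48
num //= 4  # -> num = 13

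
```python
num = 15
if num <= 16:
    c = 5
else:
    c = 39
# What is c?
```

Answer: 5

Derivation:
Trace (tracking c):
num = 15  # -> num = 15
if num <= 16:  # condition is True
    c = 5  # -> c = 5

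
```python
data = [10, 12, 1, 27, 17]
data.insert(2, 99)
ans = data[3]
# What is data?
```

Answer: [10, 12, 99, 1, 27, 17]

Derivation:
Trace (tracking data):
data = [10, 12, 1, 27, 17]  # -> data = [10, 12, 1, 27, 17]
data.insert(2, 99)  # -> data = [10, 12, 99, 1, 27, 17]
ans = data[3]  # -> ans = 1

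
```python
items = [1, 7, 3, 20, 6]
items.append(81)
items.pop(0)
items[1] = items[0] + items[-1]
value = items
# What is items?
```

Trace (tracking items):
items = [1, 7, 3, 20, 6]  # -> items = [1, 7, 3, 20, 6]
items.append(81)  # -> items = [1, 7, 3, 20, 6, 81]
items.pop(0)  # -> items = [7, 3, 20, 6, 81]
items[1] = items[0] + items[-1]  # -> items = [7, 88, 20, 6, 81]
value = items  # -> value = [7, 88, 20, 6, 81]

Answer: [7, 88, 20, 6, 81]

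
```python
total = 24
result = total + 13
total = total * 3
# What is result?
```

Answer: 37

Derivation:
Trace (tracking result):
total = 24  # -> total = 24
result = total + 13  # -> result = 37
total = total * 3  # -> total = 72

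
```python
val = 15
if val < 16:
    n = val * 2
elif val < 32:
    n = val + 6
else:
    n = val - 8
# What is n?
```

Trace (tracking n):
val = 15  # -> val = 15
if val < 16:  # condition is True
    n = val * 2  # -> n = 30

Answer: 30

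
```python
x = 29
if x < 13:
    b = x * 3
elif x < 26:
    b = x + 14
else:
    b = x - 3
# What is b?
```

Trace (tracking b):
x = 29  # -> x = 29
if x < 13:  # condition is False
elif x < 26:  # condition is False
else:
    b = x - 3  # -> b = 26

Answer: 26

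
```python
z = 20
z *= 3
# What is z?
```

Answer: 60

Derivation:
Trace (tracking z):
z = 20  # -> z = 20
z *= 3  # -> z = 60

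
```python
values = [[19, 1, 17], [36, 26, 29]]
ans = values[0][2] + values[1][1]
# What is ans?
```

Answer: 43

Derivation:
Trace (tracking ans):
values = [[19, 1, 17], [36, 26, 29]]  # -> values = [[19, 1, 17], [36, 26, 29]]
ans = values[0][2] + values[1][1]  # -> ans = 43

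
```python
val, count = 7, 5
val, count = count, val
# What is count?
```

Answer: 7

Derivation:
Trace (tracking count):
val, count = (7, 5)  # -> val = 7, count = 5
val, count = (count, val)  # -> val = 5, count = 7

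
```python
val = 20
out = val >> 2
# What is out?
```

Answer: 5

Derivation:
Trace (tracking out):
val = 20  # -> val = 20
out = val >> 2  # -> out = 5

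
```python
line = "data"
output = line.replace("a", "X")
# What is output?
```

Trace (tracking output):
line = 'data'  # -> line = 'data'
output = line.replace('a', 'X')  # -> output = 'dXtX'

Answer: 'dXtX'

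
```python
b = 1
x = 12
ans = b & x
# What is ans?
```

Trace (tracking ans):
b = 1  # -> b = 1
x = 12  # -> x = 12
ans = b & x  # -> ans = 0

Answer: 0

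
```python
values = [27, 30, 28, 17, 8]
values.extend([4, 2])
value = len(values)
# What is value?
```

Trace (tracking value):
values = [27, 30, 28, 17, 8]  # -> values = [27, 30, 28, 17, 8]
values.extend([4, 2])  # -> values = [27, 30, 28, 17, 8, 4, 2]
value = len(values)  # -> value = 7

Answer: 7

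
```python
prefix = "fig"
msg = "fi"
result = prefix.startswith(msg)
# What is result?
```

Trace (tracking result):
prefix = 'fig'  # -> prefix = 'fig'
msg = 'fi'  # -> msg = 'fi'
result = prefix.startswith(msg)  # -> result = True

Answer: True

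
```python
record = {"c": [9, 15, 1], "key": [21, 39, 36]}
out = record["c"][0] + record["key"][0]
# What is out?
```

Trace (tracking out):
record = {'c': [9, 15, 1], 'key': [21, 39, 36]}  # -> record = {'c': [9, 15, 1], 'key': [21, 39, 36]}
out = record['c'][0] + record['key'][0]  # -> out = 30

Answer: 30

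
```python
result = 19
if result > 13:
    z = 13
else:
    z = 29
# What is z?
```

Answer: 13

Derivation:
Trace (tracking z):
result = 19  # -> result = 19
if result > 13:  # condition is True
    z = 13  # -> z = 13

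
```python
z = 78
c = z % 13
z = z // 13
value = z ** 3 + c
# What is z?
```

Trace (tracking z):
z = 78  # -> z = 78
c = z % 13  # -> c = 0
z = z // 13  # -> z = 6
value = z ** 3 + c  # -> value = 216

Answer: 6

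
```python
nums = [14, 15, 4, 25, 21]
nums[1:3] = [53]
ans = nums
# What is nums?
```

Trace (tracking nums):
nums = [14, 15, 4, 25, 21]  # -> nums = [14, 15, 4, 25, 21]
nums[1:3] = [53]  # -> nums = [14, 53, 25, 21]
ans = nums  # -> ans = [14, 53, 25, 21]

Answer: [14, 53, 25, 21]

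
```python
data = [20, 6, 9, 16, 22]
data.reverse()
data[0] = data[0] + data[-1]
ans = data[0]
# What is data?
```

Answer: [42, 16, 9, 6, 20]

Derivation:
Trace (tracking data):
data = [20, 6, 9, 16, 22]  # -> data = [20, 6, 9, 16, 22]
data.reverse()  # -> data = [22, 16, 9, 6, 20]
data[0] = data[0] + data[-1]  # -> data = [42, 16, 9, 6, 20]
ans = data[0]  # -> ans = 42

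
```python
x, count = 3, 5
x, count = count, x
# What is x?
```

Trace (tracking x):
x, count = (3, 5)  # -> x = 3, count = 5
x, count = (count, x)  # -> x = 5, count = 3

Answer: 5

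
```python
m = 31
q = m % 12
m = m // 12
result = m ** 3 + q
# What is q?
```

Answer: 7

Derivation:
Trace (tracking q):
m = 31  # -> m = 31
q = m % 12  # -> q = 7
m = m // 12  # -> m = 2
result = m ** 3 + q  # -> result = 15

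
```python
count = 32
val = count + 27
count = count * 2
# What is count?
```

Answer: 64

Derivation:
Trace (tracking count):
count = 32  # -> count = 32
val = count + 27  # -> val = 59
count = count * 2  # -> count = 64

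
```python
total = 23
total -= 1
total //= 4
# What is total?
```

Trace (tracking total):
total = 23  # -> total = 23
total -= 1  # -> total = 22
total //= 4  # -> total = 5

Answer: 5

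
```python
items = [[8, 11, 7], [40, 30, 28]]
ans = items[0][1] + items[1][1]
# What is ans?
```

Trace (tracking ans):
items = [[8, 11, 7], [40, 30, 28]]  # -> items = [[8, 11, 7], [40, 30, 28]]
ans = items[0][1] + items[1][1]  # -> ans = 41

Answer: 41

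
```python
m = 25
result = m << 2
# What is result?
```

Answer: 100

Derivation:
Trace (tracking result):
m = 25  # -> m = 25
result = m << 2  # -> result = 100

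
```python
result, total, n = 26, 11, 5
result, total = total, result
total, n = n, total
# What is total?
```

Answer: 5

Derivation:
Trace (tracking total):
result, total, n = (26, 11, 5)  # -> result = 26, total = 11, n = 5
result, total = (total, result)  # -> result = 11, total = 26
total, n = (n, total)  # -> total = 5, n = 26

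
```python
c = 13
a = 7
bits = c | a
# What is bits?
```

Trace (tracking bits):
c = 13  # -> c = 13
a = 7  # -> a = 7
bits = c | a  # -> bits = 15

Answer: 15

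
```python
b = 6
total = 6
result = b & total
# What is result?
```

Trace (tracking result):
b = 6  # -> b = 6
total = 6  # -> total = 6
result = b & total  # -> result = 6

Answer: 6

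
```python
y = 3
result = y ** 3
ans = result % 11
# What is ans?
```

Trace (tracking ans):
y = 3  # -> y = 3
result = y ** 3  # -> result = 27
ans = result % 11  # -> ans = 5

Answer: 5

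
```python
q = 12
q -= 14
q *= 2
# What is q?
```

Trace (tracking q):
q = 12  # -> q = 12
q -= 14  # -> q = -2
q *= 2  # -> q = -4

Answer: -4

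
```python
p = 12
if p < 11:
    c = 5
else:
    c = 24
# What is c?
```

Answer: 24

Derivation:
Trace (tracking c):
p = 12  # -> p = 12
if p < 11:  # condition is False
else:
    c = 24  # -> c = 24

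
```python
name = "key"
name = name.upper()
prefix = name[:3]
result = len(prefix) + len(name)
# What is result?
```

Answer: 6

Derivation:
Trace (tracking result):
name = 'key'  # -> name = 'key'
name = name.upper()  # -> name = 'KEY'
prefix = name[:3]  # -> prefix = 'KEY'
result = len(prefix) + len(name)  # -> result = 6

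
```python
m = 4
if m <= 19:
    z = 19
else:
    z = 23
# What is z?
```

Trace (tracking z):
m = 4  # -> m = 4
if m <= 19:  # condition is True
    z = 19  # -> z = 19

Answer: 19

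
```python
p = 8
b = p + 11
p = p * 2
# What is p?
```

Trace (tracking p):
p = 8  # -> p = 8
b = p + 11  # -> b = 19
p = p * 2  # -> p = 16

Answer: 16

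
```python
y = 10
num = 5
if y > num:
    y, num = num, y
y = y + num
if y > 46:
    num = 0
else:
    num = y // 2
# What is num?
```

Answer: 7

Derivation:
Trace (tracking num):
y = 10  # -> y = 10
num = 5  # -> num = 5
if y > num:  # condition is True
    y, num = (num, y)  # -> y = 5, num = 10
y = y + num  # -> y = 15
if y > 46:  # condition is False
else:
    num = y // 2  # -> num = 7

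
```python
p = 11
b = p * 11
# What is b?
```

Answer: 121

Derivation:
Trace (tracking b):
p = 11  # -> p = 11
b = p * 11  # -> b = 121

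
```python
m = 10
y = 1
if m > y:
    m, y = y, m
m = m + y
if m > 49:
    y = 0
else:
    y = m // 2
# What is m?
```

Answer: 11

Derivation:
Trace (tracking m):
m = 10  # -> m = 10
y = 1  # -> y = 1
if m > y:  # condition is True
    m, y = (y, m)  # -> m = 1, y = 10
m = m + y  # -> m = 11
if m > 49:  # condition is False
else:
    y = m // 2  # -> y = 5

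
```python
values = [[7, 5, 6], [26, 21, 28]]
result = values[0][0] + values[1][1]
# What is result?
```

Trace (tracking result):
values = [[7, 5, 6], [26, 21, 28]]  # -> values = [[7, 5, 6], [26, 21, 28]]
result = values[0][0] + values[1][1]  # -> result = 28

Answer: 28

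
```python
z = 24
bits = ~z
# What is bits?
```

Answer: -25

Derivation:
Trace (tracking bits):
z = 24  # -> z = 24
bits = ~z  # -> bits = -25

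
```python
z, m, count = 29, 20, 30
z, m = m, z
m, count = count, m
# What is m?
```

Trace (tracking m):
z, m, count = (29, 20, 30)  # -> z = 29, m = 20, count = 30
z, m = (m, z)  # -> z = 20, m = 29
m, count = (count, m)  # -> m = 30, count = 29

Answer: 30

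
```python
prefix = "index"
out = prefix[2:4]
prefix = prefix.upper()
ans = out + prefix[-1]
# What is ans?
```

Answer: 'deX'

Derivation:
Trace (tracking ans):
prefix = 'index'  # -> prefix = 'index'
out = prefix[2:4]  # -> out = 'de'
prefix = prefix.upper()  # -> prefix = 'INDEX'
ans = out + prefix[-1]  # -> ans = 'deX'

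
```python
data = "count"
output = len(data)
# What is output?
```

Answer: 5

Derivation:
Trace (tracking output):
data = 'count'  # -> data = 'count'
output = len(data)  # -> output = 5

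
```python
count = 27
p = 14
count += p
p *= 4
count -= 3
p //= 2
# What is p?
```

Trace (tracking p):
count = 27  # -> count = 27
p = 14  # -> p = 14
count += p  # -> count = 41
p *= 4  # -> p = 56
count -= 3  # -> count = 38
p //= 2  # -> p = 28

Answer: 28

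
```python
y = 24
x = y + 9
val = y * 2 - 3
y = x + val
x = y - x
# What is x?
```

Trace (tracking x):
y = 24  # -> y = 24
x = y + 9  # -> x = 33
val = y * 2 - 3  # -> val = 45
y = x + val  # -> y = 78
x = y - x  # -> x = 45

Answer: 45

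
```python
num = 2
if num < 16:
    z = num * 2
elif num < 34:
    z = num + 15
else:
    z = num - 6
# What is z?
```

Trace (tracking z):
num = 2  # -> num = 2
if num < 16:  # condition is True
    z = num * 2  # -> z = 4

Answer: 4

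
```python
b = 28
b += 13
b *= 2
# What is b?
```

Answer: 82

Derivation:
Trace (tracking b):
b = 28  # -> b = 28
b += 13  # -> b = 41
b *= 2  # -> b = 82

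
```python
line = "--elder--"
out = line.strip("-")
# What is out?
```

Trace (tracking out):
line = '--elder--'  # -> line = '--elder--'
out = line.strip('-')  # -> out = 'elder'

Answer: 'elder'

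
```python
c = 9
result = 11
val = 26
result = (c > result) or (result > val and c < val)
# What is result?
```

Trace (tracking result):
c = 9  # -> c = 9
result = 11  # -> result = 11
val = 26  # -> val = 26
result = c > result or (result > val and c < val)  # -> result = False

Answer: False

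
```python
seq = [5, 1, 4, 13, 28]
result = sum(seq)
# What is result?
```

Answer: 51

Derivation:
Trace (tracking result):
seq = [5, 1, 4, 13, 28]  # -> seq = [5, 1, 4, 13, 28]
result = sum(seq)  # -> result = 51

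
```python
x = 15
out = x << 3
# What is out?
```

Trace (tracking out):
x = 15  # -> x = 15
out = x << 3  # -> out = 120

Answer: 120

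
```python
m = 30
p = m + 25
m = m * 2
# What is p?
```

Answer: 55

Derivation:
Trace (tracking p):
m = 30  # -> m = 30
p = m + 25  # -> p = 55
m = m * 2  # -> m = 60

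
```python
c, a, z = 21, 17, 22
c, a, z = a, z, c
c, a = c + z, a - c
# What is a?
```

Answer: 5

Derivation:
Trace (tracking a):
c, a, z = (21, 17, 22)  # -> c = 21, a = 17, z = 22
c, a, z = (a, z, c)  # -> c = 17, a = 22, z = 21
c, a = (c + z, a - c)  # -> c = 38, a = 5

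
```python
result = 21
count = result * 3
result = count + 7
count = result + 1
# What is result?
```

Trace (tracking result):
result = 21  # -> result = 21
count = result * 3  # -> count = 63
result = count + 7  # -> result = 70
count = result + 1  # -> count = 71

Answer: 70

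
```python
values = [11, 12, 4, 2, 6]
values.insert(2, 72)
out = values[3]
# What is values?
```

Trace (tracking values):
values = [11, 12, 4, 2, 6]  # -> values = [11, 12, 4, 2, 6]
values.insert(2, 72)  # -> values = [11, 12, 72, 4, 2, 6]
out = values[3]  # -> out = 4

Answer: [11, 12, 72, 4, 2, 6]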